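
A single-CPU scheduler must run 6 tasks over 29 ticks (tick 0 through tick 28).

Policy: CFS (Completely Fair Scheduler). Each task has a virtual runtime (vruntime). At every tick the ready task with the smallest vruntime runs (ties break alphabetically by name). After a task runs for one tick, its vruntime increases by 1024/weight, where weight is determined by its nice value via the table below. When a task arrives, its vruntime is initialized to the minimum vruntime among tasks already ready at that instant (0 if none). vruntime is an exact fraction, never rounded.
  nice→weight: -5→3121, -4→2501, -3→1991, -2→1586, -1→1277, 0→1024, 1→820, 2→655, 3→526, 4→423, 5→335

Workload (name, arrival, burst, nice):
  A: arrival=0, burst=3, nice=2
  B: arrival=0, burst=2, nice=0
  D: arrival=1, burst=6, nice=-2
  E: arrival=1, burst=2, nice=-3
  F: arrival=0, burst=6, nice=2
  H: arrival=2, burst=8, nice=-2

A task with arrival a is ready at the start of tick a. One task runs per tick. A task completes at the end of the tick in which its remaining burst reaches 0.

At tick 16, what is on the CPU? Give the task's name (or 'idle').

running at tick 16 = D

t=0: vr[A=0 B=0 F=0] → run A
t=1: vr[A=1024/655 B=0 D=0 E=0 F=0] → run B
t=2: vr[A=1024/655 B=1 D=0 E=0 F=0 H=0] → run D
t=3: vr[A=1024/655 B=1 D=512/793 E=0 F=0 H=0] → run E
t=4: vr[A=1024/655 B=1 D=512/793 E=1024/1991 F=0 H=0] → run F
t=5: vr[A=1024/655 B=1 D=512/793 E=1024/1991 F=1024/655 H=0] → run H
t=6: vr[A=1024/655 B=1 D=512/793 E=1024/1991 F=1024/655 H=512/793] → run E
t=7: vr[A=1024/655 B=1 D=512/793 F=1024/655 H=512/793] → run D
t=8: vr[A=1024/655 B=1 D=1024/793 F=1024/655 H=512/793] → run H
t=9: vr[A=1024/655 B=1 D=1024/793 F=1024/655 H=1024/793] → run B
t=10: vr[A=1024/655 D=1024/793 F=1024/655 H=1024/793] → run D
t=11: vr[A=1024/655 D=1536/793 F=1024/655 H=1024/793] → run H
t=12: vr[A=1024/655 D=1536/793 F=1024/655 H=1536/793] → run A
t=13: vr[A=2048/655 D=1536/793 F=1024/655 H=1536/793] → run F
t=14: vr[A=2048/655 D=1536/793 F=2048/655 H=1536/793] → run D
t=15: vr[A=2048/655 D=2048/793 F=2048/655 H=1536/793] → run H
t=16: vr[A=2048/655 D=2048/793 F=2048/655 H=2048/793] → run D
t=17: vr[A=2048/655 D=2560/793 F=2048/655 H=2048/793] → run H
t=18: vr[A=2048/655 D=2560/793 F=2048/655 H=2560/793] → run A
t=19: vr[D=2560/793 F=2048/655 H=2560/793] → run F
t=20: vr[D=2560/793 F=3072/655 H=2560/793] → run D
t=21: vr[F=3072/655 H=2560/793] → run H
t=22: vr[F=3072/655 H=3072/793] → run H
t=23: vr[F=3072/655 H=3584/793] → run H
t=24: vr[F=3072/655] → run F
t=25: vr[F=4096/655] → run F
t=26: vr[F=1024/131] → run F
t=27: (idle)
t=28: (idle)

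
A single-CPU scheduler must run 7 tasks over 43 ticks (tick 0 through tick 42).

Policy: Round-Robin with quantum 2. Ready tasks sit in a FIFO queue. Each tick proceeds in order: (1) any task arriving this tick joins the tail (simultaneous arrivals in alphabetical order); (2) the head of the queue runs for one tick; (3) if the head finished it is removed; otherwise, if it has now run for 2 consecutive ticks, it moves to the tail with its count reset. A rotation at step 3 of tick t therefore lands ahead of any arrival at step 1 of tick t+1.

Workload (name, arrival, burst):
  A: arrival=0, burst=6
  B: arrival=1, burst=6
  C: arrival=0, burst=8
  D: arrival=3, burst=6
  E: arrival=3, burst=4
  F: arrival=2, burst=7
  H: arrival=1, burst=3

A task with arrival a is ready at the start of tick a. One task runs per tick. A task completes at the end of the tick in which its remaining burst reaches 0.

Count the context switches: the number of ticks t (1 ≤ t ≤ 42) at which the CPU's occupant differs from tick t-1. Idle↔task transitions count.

context switches = 21

t=0: queue=[A,C] q_used=0 → run A
t=1: queue=[A,C,B,H] q_used=1 → run A
t=2: queue=[C,B,H,A,F] q_used=0 → run C
t=3: queue=[C,B,H,A,F,D,E] q_used=1 → run C
t=4: queue=[B,H,A,F,D,E,C] q_used=0 → run B
t=5: queue=[B,H,A,F,D,E,C] q_used=1 → run B
t=6: queue=[H,A,F,D,E,C,B] q_used=0 → run H
t=7: queue=[H,A,F,D,E,C,B] q_used=1 → run H
t=8: queue=[A,F,D,E,C,B,H] q_used=0 → run A
t=9: queue=[A,F,D,E,C,B,H] q_used=1 → run A
t=10: queue=[F,D,E,C,B,H,A] q_used=0 → run F
t=11: queue=[F,D,E,C,B,H,A] q_used=1 → run F
t=12: queue=[D,E,C,B,H,A,F] q_used=0 → run D
t=13: queue=[D,E,C,B,H,A,F] q_used=1 → run D
t=14: queue=[E,C,B,H,A,F,D] q_used=0 → run E
t=15: queue=[E,C,B,H,A,F,D] q_used=1 → run E
t=16: queue=[C,B,H,A,F,D,E] q_used=0 → run C
t=17: queue=[C,B,H,A,F,D,E] q_used=1 → run C
t=18: queue=[B,H,A,F,D,E,C] q_used=0 → run B
t=19: queue=[B,H,A,F,D,E,C] q_used=1 → run B
t=20: queue=[H,A,F,D,E,C,B] q_used=0 → run H
t=21: queue=[A,F,D,E,C,B] q_used=0 → run A
t=22: queue=[A,F,D,E,C,B] q_used=1 → run A
t=23: queue=[F,D,E,C,B] q_used=0 → run F
t=24: queue=[F,D,E,C,B] q_used=1 → run F
t=25: queue=[D,E,C,B,F] q_used=0 → run D
t=26: queue=[D,E,C,B,F] q_used=1 → run D
t=27: queue=[E,C,B,F,D] q_used=0 → run E
t=28: queue=[E,C,B,F,D] q_used=1 → run E
t=29: queue=[C,B,F,D] q_used=0 → run C
t=30: queue=[C,B,F,D] q_used=1 → run C
t=31: queue=[B,F,D,C] q_used=0 → run B
t=32: queue=[B,F,D,C] q_used=1 → run B
t=33: queue=[F,D,C] q_used=0 → run F
t=34: queue=[F,D,C] q_used=1 → run F
t=35: queue=[D,C,F] q_used=0 → run D
t=36: queue=[D,C,F] q_used=1 → run D
t=37: queue=[C,F] q_used=0 → run C
t=38: queue=[C,F] q_used=1 → run C
t=39: queue=[F] q_used=0 → run F
t=40: (idle)
t=41: (idle)
t=42: (idle)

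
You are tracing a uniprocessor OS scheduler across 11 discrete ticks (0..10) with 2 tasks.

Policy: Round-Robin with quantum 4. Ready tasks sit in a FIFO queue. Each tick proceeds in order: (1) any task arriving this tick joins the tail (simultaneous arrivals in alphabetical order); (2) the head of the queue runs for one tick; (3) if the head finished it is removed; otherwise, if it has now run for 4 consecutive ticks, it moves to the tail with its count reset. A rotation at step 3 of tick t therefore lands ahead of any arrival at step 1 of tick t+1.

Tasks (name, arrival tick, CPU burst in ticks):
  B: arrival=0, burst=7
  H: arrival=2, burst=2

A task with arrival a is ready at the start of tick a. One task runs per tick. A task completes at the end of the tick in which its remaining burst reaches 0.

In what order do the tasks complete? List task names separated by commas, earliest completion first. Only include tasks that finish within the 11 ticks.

t=0: queue=[B] q_used=0 → run B
t=1: queue=[B] q_used=1 → run B
t=2: queue=[B,H] q_used=2 → run B
t=3: queue=[B,H] q_used=3 → run B
t=4: queue=[H,B] q_used=0 → run H
t=5: queue=[H,B] q_used=1 → run H
t=6: queue=[B] q_used=0 → run B
t=7: queue=[B] q_used=1 → run B
t=8: queue=[B] q_used=2 → run B
t=9: (idle)
t=10: (idle)

completion order = H, B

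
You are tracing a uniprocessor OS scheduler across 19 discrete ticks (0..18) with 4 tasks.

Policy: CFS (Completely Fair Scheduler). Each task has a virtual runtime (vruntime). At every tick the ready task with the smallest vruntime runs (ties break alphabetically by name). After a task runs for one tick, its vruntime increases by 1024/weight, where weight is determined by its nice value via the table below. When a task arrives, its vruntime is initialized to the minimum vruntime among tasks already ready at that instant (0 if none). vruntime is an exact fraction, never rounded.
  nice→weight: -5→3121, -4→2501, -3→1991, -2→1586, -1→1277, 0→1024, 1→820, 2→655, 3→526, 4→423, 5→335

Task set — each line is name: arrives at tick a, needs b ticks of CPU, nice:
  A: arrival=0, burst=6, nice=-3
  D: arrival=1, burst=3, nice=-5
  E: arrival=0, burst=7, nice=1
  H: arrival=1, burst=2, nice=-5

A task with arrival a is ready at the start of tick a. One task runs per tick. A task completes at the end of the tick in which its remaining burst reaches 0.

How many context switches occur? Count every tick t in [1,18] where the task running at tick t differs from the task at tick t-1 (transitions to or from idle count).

t=0: vr[A=0 E=0] → run A
t=1: vr[A=1024/1991 D=0 E=0 H=0] → run D
t=2: vr[A=1024/1991 D=1024/3121 E=0 H=0] → run E
t=3: vr[A=1024/1991 D=1024/3121 E=256/205 H=0] → run H
t=4: vr[A=1024/1991 D=1024/3121 E=256/205 H=1024/3121] → run D
t=5: vr[A=1024/1991 D=2048/3121 E=256/205 H=1024/3121] → run H
t=6: vr[A=1024/1991 D=2048/3121 E=256/205] → run A
t=7: vr[A=2048/1991 D=2048/3121 E=256/205] → run D
t=8: vr[A=2048/1991 E=256/205] → run A
t=9: vr[A=3072/1991 E=256/205] → run E
t=10: vr[A=3072/1991 E=512/205] → run A
t=11: vr[A=4096/1991 E=512/205] → run A
t=12: vr[A=5120/1991 E=512/205] → run E
t=13: vr[A=5120/1991 E=768/205] → run A
t=14: vr[E=768/205] → run E
t=15: vr[E=1024/205] → run E
t=16: vr[E=256/41] → run E
t=17: vr[E=1536/205] → run E
t=18: (idle)

context switches = 14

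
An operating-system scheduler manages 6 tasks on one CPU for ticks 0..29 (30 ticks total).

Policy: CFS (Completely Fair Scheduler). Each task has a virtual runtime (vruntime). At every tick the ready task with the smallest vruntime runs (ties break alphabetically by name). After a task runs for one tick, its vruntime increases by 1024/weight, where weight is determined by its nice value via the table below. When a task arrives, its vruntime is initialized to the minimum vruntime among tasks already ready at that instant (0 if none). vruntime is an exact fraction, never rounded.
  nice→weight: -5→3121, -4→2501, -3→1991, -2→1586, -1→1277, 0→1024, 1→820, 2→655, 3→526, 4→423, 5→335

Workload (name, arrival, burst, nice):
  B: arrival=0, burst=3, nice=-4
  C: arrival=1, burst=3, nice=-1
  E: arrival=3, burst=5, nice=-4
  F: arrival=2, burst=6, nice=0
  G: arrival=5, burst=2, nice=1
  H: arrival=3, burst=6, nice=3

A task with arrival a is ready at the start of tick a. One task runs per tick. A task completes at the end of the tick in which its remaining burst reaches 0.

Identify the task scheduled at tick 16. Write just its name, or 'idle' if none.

t=0: vr[B=0] → run B
t=1: vr[B=1024/2501 C=1024/2501] → run B
t=2: vr[B=2048/2501 C=1024/2501 F=1024/2501] → run C
t=3: vr[B=2048/2501 C=3868672/3193777 E=1024/2501 F=1024/2501 H=1024/2501] → run E
t=4: vr[B=2048/2501 C=3868672/3193777 E=2048/2501 F=1024/2501 H=1024/2501] → run F
t=5: vr[B=2048/2501 C=3868672/3193777 E=2048/2501 F=3525/2501 G=1024/2501 H=1024/2501] → run G
t=6: vr[B=2048/2501 C=3868672/3193777 E=2048/2501 F=3525/2501 G=20736/12505 H=1024/2501] → run H
t=7: vr[B=2048/2501 C=3868672/3193777 E=2048/2501 F=3525/2501 G=20736/12505 H=1549824/657763] → run B
t=8: vr[C=3868672/3193777 E=2048/2501 F=3525/2501 G=20736/12505 H=1549824/657763] → run E
t=9: vr[C=3868672/3193777 E=3072/2501 F=3525/2501 G=20736/12505 H=1549824/657763] → run C
t=10: vr[C=6429696/3193777 E=3072/2501 F=3525/2501 G=20736/12505 H=1549824/657763] → run E
t=11: vr[C=6429696/3193777 E=4096/2501 F=3525/2501 G=20736/12505 H=1549824/657763] → run F
t=12: vr[C=6429696/3193777 E=4096/2501 F=6026/2501 G=20736/12505 H=1549824/657763] → run E
t=13: vr[C=6429696/3193777 E=5120/2501 F=6026/2501 G=20736/12505 H=1549824/657763] → run G
t=14: vr[C=6429696/3193777 E=5120/2501 F=6026/2501 H=1549824/657763] → run C
t=15: vr[E=5120/2501 F=6026/2501 H=1549824/657763] → run E
t=16: vr[F=6026/2501 H=1549824/657763] → run H
t=17: vr[F=6026/2501 H=2830336/657763] → run F
t=18: vr[F=8527/2501 H=2830336/657763] → run F
t=19: vr[F=11028/2501 H=2830336/657763] → run H
t=20: vr[F=11028/2501 H=4110848/657763] → run F
t=21: vr[F=13529/2501 H=4110848/657763] → run F
t=22: vr[H=4110848/657763] → run H
t=23: vr[H=5391360/657763] → run H
t=24: vr[H=6671872/657763] → run H
t=25: (idle)
t=26: (idle)
t=27: (idle)
t=28: (idle)
t=29: (idle)

running at tick 16 = H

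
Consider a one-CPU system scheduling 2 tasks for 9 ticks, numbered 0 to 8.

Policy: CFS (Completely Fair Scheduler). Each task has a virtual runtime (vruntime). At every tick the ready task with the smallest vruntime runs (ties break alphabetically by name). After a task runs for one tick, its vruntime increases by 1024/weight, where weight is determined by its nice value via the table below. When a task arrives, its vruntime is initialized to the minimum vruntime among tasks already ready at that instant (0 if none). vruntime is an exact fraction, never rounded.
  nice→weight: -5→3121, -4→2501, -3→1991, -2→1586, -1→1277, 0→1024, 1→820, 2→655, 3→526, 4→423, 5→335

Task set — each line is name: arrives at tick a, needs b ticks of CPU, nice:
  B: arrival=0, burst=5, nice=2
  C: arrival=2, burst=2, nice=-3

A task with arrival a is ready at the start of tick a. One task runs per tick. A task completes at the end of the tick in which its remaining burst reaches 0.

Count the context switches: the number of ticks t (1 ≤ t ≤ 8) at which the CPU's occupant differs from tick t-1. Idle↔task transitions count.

t=0: vr[B=0] → run B
t=1: vr[B=1024/655] → run B
t=2: vr[B=2048/655 C=2048/655] → run B
t=3: vr[B=3072/655 C=2048/655] → run C
t=4: vr[B=3072/655 C=4748288/1304105] → run C
t=5: vr[B=3072/655] → run B
t=6: vr[B=4096/655] → run B
t=7: (idle)
t=8: (idle)

context switches = 3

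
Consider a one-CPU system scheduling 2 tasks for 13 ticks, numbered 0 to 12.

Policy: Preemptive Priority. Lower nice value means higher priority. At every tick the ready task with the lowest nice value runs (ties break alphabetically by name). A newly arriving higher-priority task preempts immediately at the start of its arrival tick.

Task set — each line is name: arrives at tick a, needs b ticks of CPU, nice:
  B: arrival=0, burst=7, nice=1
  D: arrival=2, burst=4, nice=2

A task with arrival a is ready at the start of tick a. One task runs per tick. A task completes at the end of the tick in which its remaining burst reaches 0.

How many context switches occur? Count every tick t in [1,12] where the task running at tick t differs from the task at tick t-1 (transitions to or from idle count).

t=0: ready={B} → run B
t=1: ready={B} → run B
t=2: ready={B,D} → run B
t=3: ready={B,D} → run B
t=4: ready={B,D} → run B
t=5: ready={B,D} → run B
t=6: ready={B,D} → run B
t=7: ready={D} → run D
t=8: ready={D} → run D
t=9: ready={D} → run D
t=10: ready={D} → run D
t=11: (idle)
t=12: (idle)

context switches = 2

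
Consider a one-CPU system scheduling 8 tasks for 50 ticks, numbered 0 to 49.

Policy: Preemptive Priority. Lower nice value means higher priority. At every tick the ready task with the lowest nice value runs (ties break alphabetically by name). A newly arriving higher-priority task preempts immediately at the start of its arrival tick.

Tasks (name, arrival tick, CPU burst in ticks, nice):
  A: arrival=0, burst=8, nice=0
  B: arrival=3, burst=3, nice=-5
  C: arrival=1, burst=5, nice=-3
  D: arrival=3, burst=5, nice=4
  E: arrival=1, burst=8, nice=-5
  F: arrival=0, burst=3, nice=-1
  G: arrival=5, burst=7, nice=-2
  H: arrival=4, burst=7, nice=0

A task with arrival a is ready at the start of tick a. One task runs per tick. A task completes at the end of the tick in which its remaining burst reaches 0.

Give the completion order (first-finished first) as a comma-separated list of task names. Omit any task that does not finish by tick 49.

t=0: ready={A,F} → run F
t=1: ready={A,C,E,F} → run E
t=2: ready={A,C,E,F} → run E
t=3: ready={A,B,C,D,E,F} → run B
t=4: ready={A,B,C,D,E,F,H} → run B
t=5: ready={A,B,C,D,E,F,G,H} → run B
t=6: ready={A,C,D,E,F,G,H} → run E
t=7: ready={A,C,D,E,F,G,H} → run E
t=8: ready={A,C,D,E,F,G,H} → run E
t=9: ready={A,C,D,E,F,G,H} → run E
t=10: ready={A,C,D,E,F,G,H} → run E
t=11: ready={A,C,D,E,F,G,H} → run E
t=12: ready={A,C,D,F,G,H} → run C
t=13: ready={A,C,D,F,G,H} → run C
t=14: ready={A,C,D,F,G,H} → run C
t=15: ready={A,C,D,F,G,H} → run C
t=16: ready={A,C,D,F,G,H} → run C
t=17: ready={A,D,F,G,H} → run G
t=18: ready={A,D,F,G,H} → run G
t=19: ready={A,D,F,G,H} → run G
t=20: ready={A,D,F,G,H} → run G
t=21: ready={A,D,F,G,H} → run G
t=22: ready={A,D,F,G,H} → run G
t=23: ready={A,D,F,G,H} → run G
t=24: ready={A,D,F,H} → run F
t=25: ready={A,D,F,H} → run F
t=26: ready={A,D,H} → run A
t=27: ready={A,D,H} → run A
t=28: ready={A,D,H} → run A
t=29: ready={A,D,H} → run A
t=30: ready={A,D,H} → run A
t=31: ready={A,D,H} → run A
t=32: ready={A,D,H} → run A
t=33: ready={A,D,H} → run A
t=34: ready={D,H} → run H
t=35: ready={D,H} → run H
t=36: ready={D,H} → run H
t=37: ready={D,H} → run H
t=38: ready={D,H} → run H
t=39: ready={D,H} → run H
t=40: ready={D,H} → run H
t=41: ready={D} → run D
t=42: ready={D} → run D
t=43: ready={D} → run D
t=44: ready={D} → run D
t=45: ready={D} → run D
t=46: (idle)
t=47: (idle)
t=48: (idle)
t=49: (idle)

completion order = B, E, C, G, F, A, H, D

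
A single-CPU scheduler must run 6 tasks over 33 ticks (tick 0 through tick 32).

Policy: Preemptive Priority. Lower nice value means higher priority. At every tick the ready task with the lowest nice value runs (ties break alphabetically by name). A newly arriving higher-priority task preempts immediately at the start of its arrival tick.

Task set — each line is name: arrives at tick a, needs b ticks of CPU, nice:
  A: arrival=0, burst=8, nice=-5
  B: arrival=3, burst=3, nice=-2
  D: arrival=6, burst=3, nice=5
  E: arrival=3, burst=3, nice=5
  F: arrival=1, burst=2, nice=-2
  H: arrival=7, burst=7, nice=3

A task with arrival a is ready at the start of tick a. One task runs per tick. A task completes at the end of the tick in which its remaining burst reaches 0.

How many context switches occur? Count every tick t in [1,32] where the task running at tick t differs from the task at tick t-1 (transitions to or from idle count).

t=0: ready={A} → run A
t=1: ready={A,F} → run A
t=2: ready={A,F} → run A
t=3: ready={A,B,E,F} → run A
t=4: ready={A,B,E,F} → run A
t=5: ready={A,B,E,F} → run A
t=6: ready={A,B,D,E,F} → run A
t=7: ready={A,B,D,E,F,H} → run A
t=8: ready={B,D,E,F,H} → run B
t=9: ready={B,D,E,F,H} → run B
t=10: ready={B,D,E,F,H} → run B
t=11: ready={D,E,F,H} → run F
t=12: ready={D,E,F,H} → run F
t=13: ready={D,E,H} → run H
t=14: ready={D,E,H} → run H
t=15: ready={D,E,H} → run H
t=16: ready={D,E,H} → run H
t=17: ready={D,E,H} → run H
t=18: ready={D,E,H} → run H
t=19: ready={D,E,H} → run H
t=20: ready={D,E} → run D
t=21: ready={D,E} → run D
t=22: ready={D,E} → run D
t=23: ready={E} → run E
t=24: ready={E} → run E
t=25: ready={E} → run E
t=26: (idle)
t=27: (idle)
t=28: (idle)
t=29: (idle)
t=30: (idle)
t=31: (idle)
t=32: (idle)

context switches = 6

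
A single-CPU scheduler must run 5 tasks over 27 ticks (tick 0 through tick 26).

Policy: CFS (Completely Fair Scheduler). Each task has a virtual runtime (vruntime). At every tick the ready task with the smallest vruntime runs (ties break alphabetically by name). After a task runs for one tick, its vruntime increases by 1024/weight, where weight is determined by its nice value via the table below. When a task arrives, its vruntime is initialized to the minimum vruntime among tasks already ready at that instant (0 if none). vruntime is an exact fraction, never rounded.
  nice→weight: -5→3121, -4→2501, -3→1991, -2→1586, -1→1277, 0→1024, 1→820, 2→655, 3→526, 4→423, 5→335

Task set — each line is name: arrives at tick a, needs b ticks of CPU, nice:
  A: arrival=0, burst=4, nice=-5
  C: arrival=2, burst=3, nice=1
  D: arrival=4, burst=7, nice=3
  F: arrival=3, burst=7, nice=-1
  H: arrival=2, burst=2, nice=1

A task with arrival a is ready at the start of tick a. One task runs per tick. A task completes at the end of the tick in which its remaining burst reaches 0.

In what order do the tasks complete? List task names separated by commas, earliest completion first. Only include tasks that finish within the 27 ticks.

t=0: vr[A=0] → run A
t=1: vr[A=1024/3121] → run A
t=2: vr[A=2048/3121 C=2048/3121 H=2048/3121] → run A
t=3: vr[A=3072/3121 C=2048/3121 F=2048/3121 H=2048/3121] → run C
t=4: vr[A=3072/3121 C=1218816/639805 D=2048/3121 F=2048/3121 H=2048/3121] → run D
t=5: vr[A=3072/3121 C=1218816/639805 D=2136576/820823 F=2048/3121 H=2048/3121] → run F
t=6: vr[A=3072/3121 C=1218816/639805 D=2136576/820823 F=5811200/3985517 H=2048/3121] → run H
t=7: vr[A=3072/3121 C=1218816/639805 D=2136576/820823 F=5811200/3985517 H=1218816/639805] → run A
t=8: vr[C=1218816/639805 D=2136576/820823 F=5811200/3985517 H=1218816/639805] → run F
t=9: vr[C=1218816/639805 D=2136576/820823 F=9007104/3985517 H=1218816/639805] → run C
t=10: vr[C=2017792/639805 D=2136576/820823 F=9007104/3985517 H=1218816/639805] → run H
t=11: vr[C=2017792/639805 D=2136576/820823 F=9007104/3985517] → run F
t=12: vr[C=2017792/639805 D=2136576/820823 F=12203008/3985517] → run D
t=13: vr[C=2017792/639805 D=3734528/820823 F=12203008/3985517] → run F
t=14: vr[C=2017792/639805 D=3734528/820823 F=15398912/3985517] → run C
t=15: vr[D=3734528/820823 F=15398912/3985517] → run F
t=16: vr[D=3734528/820823 F=18594816/3985517] → run D
t=17: vr[D=5332480/820823 F=18594816/3985517] → run F
t=18: vr[D=5332480/820823 F=21790720/3985517] → run F
t=19: vr[D=5332480/820823] → run D
t=20: vr[D=6930432/820823] → run D
t=21: vr[D=8528384/820823] → run D
t=22: vr[D=10126336/820823] → run D
t=23: (idle)
t=24: (idle)
t=25: (idle)
t=26: (idle)

completion order = A, H, C, F, D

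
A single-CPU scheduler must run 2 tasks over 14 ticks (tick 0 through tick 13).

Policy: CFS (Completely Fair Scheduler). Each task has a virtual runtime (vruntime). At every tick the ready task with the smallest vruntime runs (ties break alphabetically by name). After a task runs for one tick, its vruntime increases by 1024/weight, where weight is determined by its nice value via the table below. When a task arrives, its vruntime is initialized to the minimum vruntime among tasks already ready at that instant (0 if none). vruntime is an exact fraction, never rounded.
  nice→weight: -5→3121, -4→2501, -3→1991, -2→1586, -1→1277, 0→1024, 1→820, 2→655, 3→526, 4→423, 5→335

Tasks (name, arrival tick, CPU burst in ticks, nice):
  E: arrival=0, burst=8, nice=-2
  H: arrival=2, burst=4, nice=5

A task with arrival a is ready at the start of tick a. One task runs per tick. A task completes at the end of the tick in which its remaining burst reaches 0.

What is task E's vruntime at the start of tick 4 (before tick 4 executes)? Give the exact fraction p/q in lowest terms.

vruntime(E, start of tick 4) = 1536/793

t=0: vr[E=0] → run E
t=1: vr[E=512/793] → run E
t=2: vr[E=1024/793 H=1024/793] → run E
t=3: vr[E=1536/793 H=1024/793] → run H
t=4: vr[E=1536/793 H=1155072/265655] → run E
t=5: vr[E=2048/793 H=1155072/265655] → run E
t=6: vr[E=2560/793 H=1155072/265655] → run E
t=7: vr[E=3072/793 H=1155072/265655] → run E
t=8: vr[E=3584/793 H=1155072/265655] → run H
t=9: vr[E=3584/793 H=1967104/265655] → run E
t=10: vr[H=1967104/265655] → run H
t=11: vr[H=2779136/265655] → run H
t=12: (idle)
t=13: (idle)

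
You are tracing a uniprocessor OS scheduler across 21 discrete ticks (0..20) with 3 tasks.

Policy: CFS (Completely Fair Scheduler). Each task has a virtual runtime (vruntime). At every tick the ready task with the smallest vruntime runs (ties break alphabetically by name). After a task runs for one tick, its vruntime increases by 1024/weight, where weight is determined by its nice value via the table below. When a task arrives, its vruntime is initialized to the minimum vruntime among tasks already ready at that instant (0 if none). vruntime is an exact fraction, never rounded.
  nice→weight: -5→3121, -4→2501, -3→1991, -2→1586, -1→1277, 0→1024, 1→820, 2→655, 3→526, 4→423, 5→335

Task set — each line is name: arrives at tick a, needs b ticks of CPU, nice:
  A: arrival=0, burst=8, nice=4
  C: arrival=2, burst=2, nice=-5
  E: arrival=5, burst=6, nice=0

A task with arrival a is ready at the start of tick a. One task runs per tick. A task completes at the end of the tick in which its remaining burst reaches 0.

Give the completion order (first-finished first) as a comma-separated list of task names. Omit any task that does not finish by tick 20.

completion order = C, E, A

t=0: vr[A=0] → run A
t=1: vr[A=1024/423] → run A
t=2: vr[A=2048/423 C=2048/423] → run A
t=3: vr[A=1024/141 C=2048/423] → run C
t=4: vr[A=1024/141 C=6824960/1320183] → run C
t=5: vr[A=1024/141 E=1024/141] → run A
t=6: vr[A=4096/423 E=1024/141] → run E
t=7: vr[A=4096/423 E=1165/141] → run E
t=8: vr[A=4096/423 E=1306/141] → run E
t=9: vr[A=4096/423 E=1447/141] → run A
t=10: vr[A=5120/423 E=1447/141] → run E
t=11: vr[A=5120/423 E=1588/141] → run E
t=12: vr[A=5120/423 E=1729/141] → run A
t=13: vr[A=2048/141 E=1729/141] → run E
t=14: vr[A=2048/141] → run A
t=15: vr[A=7168/423] → run A
t=16: (idle)
t=17: (idle)
t=18: (idle)
t=19: (idle)
t=20: (idle)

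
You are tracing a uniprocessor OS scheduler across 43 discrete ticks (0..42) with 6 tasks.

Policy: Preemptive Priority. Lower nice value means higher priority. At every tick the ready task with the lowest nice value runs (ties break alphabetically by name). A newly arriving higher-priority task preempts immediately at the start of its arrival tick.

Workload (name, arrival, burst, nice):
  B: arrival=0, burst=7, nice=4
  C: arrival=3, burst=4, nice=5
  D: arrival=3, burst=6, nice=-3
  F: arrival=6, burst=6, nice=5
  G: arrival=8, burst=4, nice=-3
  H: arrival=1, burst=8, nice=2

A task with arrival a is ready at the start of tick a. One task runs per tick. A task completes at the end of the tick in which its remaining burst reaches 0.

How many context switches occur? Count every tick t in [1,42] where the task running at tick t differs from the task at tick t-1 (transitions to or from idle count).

context switches = 8

t=0: ready={B} → run B
t=1: ready={B,H} → run H
t=2: ready={B,H} → run H
t=3: ready={B,C,D,H} → run D
t=4: ready={B,C,D,H} → run D
t=5: ready={B,C,D,H} → run D
t=6: ready={B,C,D,F,H} → run D
t=7: ready={B,C,D,F,H} → run D
t=8: ready={B,C,D,F,G,H} → run D
t=9: ready={B,C,F,G,H} → run G
t=10: ready={B,C,F,G,H} → run G
t=11: ready={B,C,F,G,H} → run G
t=12: ready={B,C,F,G,H} → run G
t=13: ready={B,C,F,H} → run H
t=14: ready={B,C,F,H} → run H
t=15: ready={B,C,F,H} → run H
t=16: ready={B,C,F,H} → run H
t=17: ready={B,C,F,H} → run H
t=18: ready={B,C,F,H} → run H
t=19: ready={B,C,F} → run B
t=20: ready={B,C,F} → run B
t=21: ready={B,C,F} → run B
t=22: ready={B,C,F} → run B
t=23: ready={B,C,F} → run B
t=24: ready={B,C,F} → run B
t=25: ready={C,F} → run C
t=26: ready={C,F} → run C
t=27: ready={C,F} → run C
t=28: ready={C,F} → run C
t=29: ready={F} → run F
t=30: ready={F} → run F
t=31: ready={F} → run F
t=32: ready={F} → run F
t=33: ready={F} → run F
t=34: ready={F} → run F
t=35: (idle)
t=36: (idle)
t=37: (idle)
t=38: (idle)
t=39: (idle)
t=40: (idle)
t=41: (idle)
t=42: (idle)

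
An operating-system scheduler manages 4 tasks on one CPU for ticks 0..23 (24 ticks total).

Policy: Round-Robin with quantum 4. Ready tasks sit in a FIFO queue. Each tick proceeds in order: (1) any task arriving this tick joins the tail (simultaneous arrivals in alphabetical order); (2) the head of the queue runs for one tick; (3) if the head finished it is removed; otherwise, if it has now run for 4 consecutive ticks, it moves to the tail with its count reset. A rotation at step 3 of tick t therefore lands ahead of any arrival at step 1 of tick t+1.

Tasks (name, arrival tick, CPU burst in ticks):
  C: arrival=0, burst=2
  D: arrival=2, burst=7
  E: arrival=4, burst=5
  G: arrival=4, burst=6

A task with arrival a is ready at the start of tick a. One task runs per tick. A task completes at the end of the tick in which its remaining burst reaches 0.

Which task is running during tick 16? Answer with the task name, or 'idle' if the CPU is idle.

running at tick 16 = D

t=0: queue=[C] q_used=0 → run C
t=1: queue=[C] q_used=1 → run C
t=2: queue=[D] q_used=0 → run D
t=3: queue=[D] q_used=1 → run D
t=4: queue=[D,E,G] q_used=2 → run D
t=5: queue=[D,E,G] q_used=3 → run D
t=6: queue=[E,G,D] q_used=0 → run E
t=7: queue=[E,G,D] q_used=1 → run E
t=8: queue=[E,G,D] q_used=2 → run E
t=9: queue=[E,G,D] q_used=3 → run E
t=10: queue=[G,D,E] q_used=0 → run G
t=11: queue=[G,D,E] q_used=1 → run G
t=12: queue=[G,D,E] q_used=2 → run G
t=13: queue=[G,D,E] q_used=3 → run G
t=14: queue=[D,E,G] q_used=0 → run D
t=15: queue=[D,E,G] q_used=1 → run D
t=16: queue=[D,E,G] q_used=2 → run D
t=17: queue=[E,G] q_used=0 → run E
t=18: queue=[G] q_used=0 → run G
t=19: queue=[G] q_used=1 → run G
t=20: (idle)
t=21: (idle)
t=22: (idle)
t=23: (idle)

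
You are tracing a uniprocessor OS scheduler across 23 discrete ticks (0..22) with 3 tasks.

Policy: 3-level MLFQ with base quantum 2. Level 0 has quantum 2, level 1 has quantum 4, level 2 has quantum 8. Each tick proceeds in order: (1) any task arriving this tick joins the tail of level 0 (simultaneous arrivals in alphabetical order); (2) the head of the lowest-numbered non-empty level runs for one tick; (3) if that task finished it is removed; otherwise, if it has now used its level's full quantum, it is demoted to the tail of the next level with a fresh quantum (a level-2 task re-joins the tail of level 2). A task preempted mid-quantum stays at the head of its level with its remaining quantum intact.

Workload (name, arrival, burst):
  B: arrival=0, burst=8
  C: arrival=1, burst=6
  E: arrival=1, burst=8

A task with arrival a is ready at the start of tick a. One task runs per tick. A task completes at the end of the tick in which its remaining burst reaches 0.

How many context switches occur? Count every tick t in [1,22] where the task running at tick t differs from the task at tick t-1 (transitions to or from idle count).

context switches = 8

t=0: L0/L1/L2 = B/-/- → run B
t=1: L0/L1/L2 = BCE/-/- → run B
t=2: L0/L1/L2 = CE/B/- → run C
t=3: L0/L1/L2 = CE/B/- → run C
t=4: L0/L1/L2 = E/BC/- → run E
t=5: L0/L1/L2 = E/BC/- → run E
t=6: L0/L1/L2 = -/BCE/- → run B
t=7: L0/L1/L2 = -/BCE/- → run B
t=8: L0/L1/L2 = -/BCE/- → run B
t=9: L0/L1/L2 = -/BCE/- → run B
t=10: L0/L1/L2 = -/CE/B → run C
t=11: L0/L1/L2 = -/CE/B → run C
t=12: L0/L1/L2 = -/CE/B → run C
t=13: L0/L1/L2 = -/CE/B → run C
t=14: L0/L1/L2 = -/E/B → run E
t=15: L0/L1/L2 = -/E/B → run E
t=16: L0/L1/L2 = -/E/B → run E
t=17: L0/L1/L2 = -/E/B → run E
t=18: L0/L1/L2 = -/-/BE → run B
t=19: L0/L1/L2 = -/-/BE → run B
t=20: L0/L1/L2 = -/-/E → run E
t=21: L0/L1/L2 = -/-/E → run E
t=22: (idle)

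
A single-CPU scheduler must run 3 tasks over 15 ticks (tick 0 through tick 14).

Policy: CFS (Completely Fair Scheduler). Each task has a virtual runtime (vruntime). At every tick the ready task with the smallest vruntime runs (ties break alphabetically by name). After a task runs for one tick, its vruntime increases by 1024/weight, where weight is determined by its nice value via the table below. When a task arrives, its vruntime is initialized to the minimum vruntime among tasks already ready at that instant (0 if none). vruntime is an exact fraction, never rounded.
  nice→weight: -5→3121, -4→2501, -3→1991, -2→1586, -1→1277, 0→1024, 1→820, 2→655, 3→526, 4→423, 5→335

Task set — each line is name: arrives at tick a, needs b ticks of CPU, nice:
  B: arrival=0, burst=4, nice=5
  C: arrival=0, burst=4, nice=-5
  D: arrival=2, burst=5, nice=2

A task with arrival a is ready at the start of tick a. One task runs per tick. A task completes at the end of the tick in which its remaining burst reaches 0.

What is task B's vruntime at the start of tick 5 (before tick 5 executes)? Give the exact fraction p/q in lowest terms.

vruntime(B, start of tick 5) = 1024/335

t=0: vr[B=0 C=0] → run B
t=1: vr[B=1024/335 C=0] → run C
t=2: vr[B=1024/335 C=1024/3121 D=1024/3121] → run C
t=3: vr[B=1024/335 C=2048/3121 D=1024/3121] → run D
t=4: vr[B=1024/335 C=2048/3121 D=3866624/2044255] → run C
t=5: vr[B=1024/335 C=3072/3121 D=3866624/2044255] → run C
t=6: vr[B=1024/335 D=3866624/2044255] → run D
t=7: vr[B=1024/335 D=7062528/2044255] → run B
t=8: vr[B=2048/335 D=7062528/2044255] → run D
t=9: vr[B=2048/335 D=10258432/2044255] → run D
t=10: vr[B=2048/335 D=13454336/2044255] → run B
t=11: vr[B=3072/335 D=13454336/2044255] → run D
t=12: vr[B=3072/335] → run B
t=13: (idle)
t=14: (idle)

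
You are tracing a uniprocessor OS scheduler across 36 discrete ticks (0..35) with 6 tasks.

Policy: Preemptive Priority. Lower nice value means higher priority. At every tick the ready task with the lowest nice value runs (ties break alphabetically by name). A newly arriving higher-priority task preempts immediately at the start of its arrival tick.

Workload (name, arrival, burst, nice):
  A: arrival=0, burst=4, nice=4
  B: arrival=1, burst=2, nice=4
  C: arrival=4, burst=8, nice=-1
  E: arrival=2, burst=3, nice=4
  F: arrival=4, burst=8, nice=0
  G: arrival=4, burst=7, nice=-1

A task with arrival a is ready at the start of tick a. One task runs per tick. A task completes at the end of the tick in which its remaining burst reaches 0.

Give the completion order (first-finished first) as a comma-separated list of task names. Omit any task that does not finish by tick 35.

completion order = A, C, G, F, B, E

t=0: ready={A} → run A
t=1: ready={A,B} → run A
t=2: ready={A,B,E} → run A
t=3: ready={A,B,E} → run A
t=4: ready={B,C,E,F,G} → run C
t=5: ready={B,C,E,F,G} → run C
t=6: ready={B,C,E,F,G} → run C
t=7: ready={B,C,E,F,G} → run C
t=8: ready={B,C,E,F,G} → run C
t=9: ready={B,C,E,F,G} → run C
t=10: ready={B,C,E,F,G} → run C
t=11: ready={B,C,E,F,G} → run C
t=12: ready={B,E,F,G} → run G
t=13: ready={B,E,F,G} → run G
t=14: ready={B,E,F,G} → run G
t=15: ready={B,E,F,G} → run G
t=16: ready={B,E,F,G} → run G
t=17: ready={B,E,F,G} → run G
t=18: ready={B,E,F,G} → run G
t=19: ready={B,E,F} → run F
t=20: ready={B,E,F} → run F
t=21: ready={B,E,F} → run F
t=22: ready={B,E,F} → run F
t=23: ready={B,E,F} → run F
t=24: ready={B,E,F} → run F
t=25: ready={B,E,F} → run F
t=26: ready={B,E,F} → run F
t=27: ready={B,E} → run B
t=28: ready={B,E} → run B
t=29: ready={E} → run E
t=30: ready={E} → run E
t=31: ready={E} → run E
t=32: (idle)
t=33: (idle)
t=34: (idle)
t=35: (idle)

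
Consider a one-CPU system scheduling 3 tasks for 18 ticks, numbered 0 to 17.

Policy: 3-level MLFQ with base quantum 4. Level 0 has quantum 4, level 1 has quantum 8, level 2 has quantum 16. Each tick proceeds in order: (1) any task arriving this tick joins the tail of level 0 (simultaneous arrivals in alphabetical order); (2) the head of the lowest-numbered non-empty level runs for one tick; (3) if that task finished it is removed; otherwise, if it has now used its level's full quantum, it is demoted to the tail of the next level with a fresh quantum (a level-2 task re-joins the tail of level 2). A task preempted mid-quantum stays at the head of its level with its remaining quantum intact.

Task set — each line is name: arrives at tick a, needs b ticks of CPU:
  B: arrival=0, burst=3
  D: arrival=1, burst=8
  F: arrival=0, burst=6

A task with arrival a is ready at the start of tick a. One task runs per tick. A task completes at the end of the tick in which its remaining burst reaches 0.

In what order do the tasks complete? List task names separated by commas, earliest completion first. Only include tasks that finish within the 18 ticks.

completion order = B, F, D

t=0: L0/L1/L2 = BF/-/- → run B
t=1: L0/L1/L2 = BFD/-/- → run B
t=2: L0/L1/L2 = BFD/-/- → run B
t=3: L0/L1/L2 = FD/-/- → run F
t=4: L0/L1/L2 = FD/-/- → run F
t=5: L0/L1/L2 = FD/-/- → run F
t=6: L0/L1/L2 = FD/-/- → run F
t=7: L0/L1/L2 = D/F/- → run D
t=8: L0/L1/L2 = D/F/- → run D
t=9: L0/L1/L2 = D/F/- → run D
t=10: L0/L1/L2 = D/F/- → run D
t=11: L0/L1/L2 = -/FD/- → run F
t=12: L0/L1/L2 = -/FD/- → run F
t=13: L0/L1/L2 = -/D/- → run D
t=14: L0/L1/L2 = -/D/- → run D
t=15: L0/L1/L2 = -/D/- → run D
t=16: L0/L1/L2 = -/D/- → run D
t=17: (idle)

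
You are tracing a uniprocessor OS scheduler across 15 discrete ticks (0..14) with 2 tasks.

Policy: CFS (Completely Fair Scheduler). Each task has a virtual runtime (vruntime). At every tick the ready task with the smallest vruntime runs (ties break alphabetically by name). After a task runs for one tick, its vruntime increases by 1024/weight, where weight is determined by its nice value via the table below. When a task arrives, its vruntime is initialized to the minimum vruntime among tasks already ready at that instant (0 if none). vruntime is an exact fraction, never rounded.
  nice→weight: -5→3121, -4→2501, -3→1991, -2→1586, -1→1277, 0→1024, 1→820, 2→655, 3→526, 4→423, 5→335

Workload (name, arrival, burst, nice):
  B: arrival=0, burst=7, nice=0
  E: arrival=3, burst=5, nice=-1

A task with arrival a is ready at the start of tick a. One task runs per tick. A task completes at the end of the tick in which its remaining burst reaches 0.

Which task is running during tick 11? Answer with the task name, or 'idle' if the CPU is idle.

t=0: vr[B=0] → run B
t=1: vr[B=1] → run B
t=2: vr[B=2] → run B
t=3: vr[B=3 E=3] → run B
t=4: vr[B=4 E=3] → run E
t=5: vr[B=4 E=4855/1277] → run E
t=6: vr[B=4 E=5879/1277] → run B
t=7: vr[B=5 E=5879/1277] → run E
t=8: vr[B=5 E=6903/1277] → run B
t=9: vr[B=6 E=6903/1277] → run E
t=10: vr[B=6 E=7927/1277] → run B
t=11: vr[E=7927/1277] → run E
t=12: (idle)
t=13: (idle)
t=14: (idle)

running at tick 11 = E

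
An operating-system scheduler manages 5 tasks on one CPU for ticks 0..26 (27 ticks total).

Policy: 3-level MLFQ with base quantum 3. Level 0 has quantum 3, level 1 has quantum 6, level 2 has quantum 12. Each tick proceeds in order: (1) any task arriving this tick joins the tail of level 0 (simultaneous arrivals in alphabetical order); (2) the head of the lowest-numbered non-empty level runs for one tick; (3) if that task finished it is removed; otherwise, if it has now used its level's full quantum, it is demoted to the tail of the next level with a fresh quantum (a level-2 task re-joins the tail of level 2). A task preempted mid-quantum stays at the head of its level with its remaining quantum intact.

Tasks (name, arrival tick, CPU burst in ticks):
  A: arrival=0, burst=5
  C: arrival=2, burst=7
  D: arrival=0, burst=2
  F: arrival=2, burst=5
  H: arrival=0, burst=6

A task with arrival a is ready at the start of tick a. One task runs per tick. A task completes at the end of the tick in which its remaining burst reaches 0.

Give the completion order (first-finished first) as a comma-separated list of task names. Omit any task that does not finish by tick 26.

completion order = D, A, H, C, F

t=0: L0/L1/L2 = ADH/-/- → run A
t=1: L0/L1/L2 = ADH/-/- → run A
t=2: L0/L1/L2 = ADHCF/-/- → run A
t=3: L0/L1/L2 = DHCF/A/- → run D
t=4: L0/L1/L2 = DHCF/A/- → run D
t=5: L0/L1/L2 = HCF/A/- → run H
t=6: L0/L1/L2 = HCF/A/- → run H
t=7: L0/L1/L2 = HCF/A/- → run H
t=8: L0/L1/L2 = CF/AH/- → run C
t=9: L0/L1/L2 = CF/AH/- → run C
t=10: L0/L1/L2 = CF/AH/- → run C
t=11: L0/L1/L2 = F/AHC/- → run F
t=12: L0/L1/L2 = F/AHC/- → run F
t=13: L0/L1/L2 = F/AHC/- → run F
t=14: L0/L1/L2 = -/AHCF/- → run A
t=15: L0/L1/L2 = -/AHCF/- → run A
t=16: L0/L1/L2 = -/HCF/- → run H
t=17: L0/L1/L2 = -/HCF/- → run H
t=18: L0/L1/L2 = -/HCF/- → run H
t=19: L0/L1/L2 = -/CF/- → run C
t=20: L0/L1/L2 = -/CF/- → run C
t=21: L0/L1/L2 = -/CF/- → run C
t=22: L0/L1/L2 = -/CF/- → run C
t=23: L0/L1/L2 = -/F/- → run F
t=24: L0/L1/L2 = -/F/- → run F
t=25: (idle)
t=26: (idle)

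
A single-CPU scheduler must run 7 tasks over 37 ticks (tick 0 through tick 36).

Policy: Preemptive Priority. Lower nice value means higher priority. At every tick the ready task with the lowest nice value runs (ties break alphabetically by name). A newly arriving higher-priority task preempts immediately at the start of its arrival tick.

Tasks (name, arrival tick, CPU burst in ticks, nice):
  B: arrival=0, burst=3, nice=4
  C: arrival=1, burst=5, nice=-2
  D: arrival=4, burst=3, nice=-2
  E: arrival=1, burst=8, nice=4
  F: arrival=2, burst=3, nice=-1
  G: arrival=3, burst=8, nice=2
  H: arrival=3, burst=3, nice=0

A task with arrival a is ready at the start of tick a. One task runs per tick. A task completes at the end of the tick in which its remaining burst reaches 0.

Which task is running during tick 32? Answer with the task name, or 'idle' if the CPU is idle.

running at tick 32 = E

t=0: ready={B} → run B
t=1: ready={B,C,E} → run C
t=2: ready={B,C,E,F} → run C
t=3: ready={B,C,E,F,G,H} → run C
t=4: ready={B,C,D,E,F,G,H} → run C
t=5: ready={B,C,D,E,F,G,H} → run C
t=6: ready={B,D,E,F,G,H} → run D
t=7: ready={B,D,E,F,G,H} → run D
t=8: ready={B,D,E,F,G,H} → run D
t=9: ready={B,E,F,G,H} → run F
t=10: ready={B,E,F,G,H} → run F
t=11: ready={B,E,F,G,H} → run F
t=12: ready={B,E,G,H} → run H
t=13: ready={B,E,G,H} → run H
t=14: ready={B,E,G,H} → run H
t=15: ready={B,E,G} → run G
t=16: ready={B,E,G} → run G
t=17: ready={B,E,G} → run G
t=18: ready={B,E,G} → run G
t=19: ready={B,E,G} → run G
t=20: ready={B,E,G} → run G
t=21: ready={B,E,G} → run G
t=22: ready={B,E,G} → run G
t=23: ready={B,E} → run B
t=24: ready={B,E} → run B
t=25: ready={E} → run E
t=26: ready={E} → run E
t=27: ready={E} → run E
t=28: ready={E} → run E
t=29: ready={E} → run E
t=30: ready={E} → run E
t=31: ready={E} → run E
t=32: ready={E} → run E
t=33: (idle)
t=34: (idle)
t=35: (idle)
t=36: (idle)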